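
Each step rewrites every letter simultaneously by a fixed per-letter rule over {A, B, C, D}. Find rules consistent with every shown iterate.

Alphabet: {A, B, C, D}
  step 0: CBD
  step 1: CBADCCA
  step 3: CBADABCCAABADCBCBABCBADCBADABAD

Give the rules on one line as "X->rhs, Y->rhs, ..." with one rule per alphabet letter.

  step 0 ⇒ step 1: CBD ⇒ CB·AD·CCA
    B ↦ AD
    C ↦ CB
    D ↦ CCA
    A ↦ AB  (constrained at step 1)

A->AB, B->AD, C->CB, D->CCA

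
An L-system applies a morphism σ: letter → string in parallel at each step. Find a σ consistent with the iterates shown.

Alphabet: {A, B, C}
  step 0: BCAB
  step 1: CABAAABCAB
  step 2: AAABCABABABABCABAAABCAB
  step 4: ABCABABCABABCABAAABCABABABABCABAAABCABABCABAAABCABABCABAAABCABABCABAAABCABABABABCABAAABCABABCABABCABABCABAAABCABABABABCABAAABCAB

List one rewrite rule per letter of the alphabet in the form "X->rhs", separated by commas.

A->AB, B->CAB, C->AA

  step 1 ⇒ step 2: CABAAABCAB ⇒ AA·AB·CAB·AB·AB·AB·CAB·AA·AB·CAB
    A ↦ AB
    B ↦ CAB
    C ↦ AA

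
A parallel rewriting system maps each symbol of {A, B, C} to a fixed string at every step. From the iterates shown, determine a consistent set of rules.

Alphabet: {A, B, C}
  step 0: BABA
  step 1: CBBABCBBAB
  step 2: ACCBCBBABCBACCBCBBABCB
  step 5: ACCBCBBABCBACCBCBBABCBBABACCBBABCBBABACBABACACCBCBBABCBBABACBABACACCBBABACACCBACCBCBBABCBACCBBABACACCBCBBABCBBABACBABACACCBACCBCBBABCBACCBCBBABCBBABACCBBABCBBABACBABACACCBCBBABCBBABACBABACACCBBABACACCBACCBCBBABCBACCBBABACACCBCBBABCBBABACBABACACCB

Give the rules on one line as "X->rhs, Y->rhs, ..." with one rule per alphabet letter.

  step 1 ⇒ step 2: CBBABCBBAB ⇒ AC·CB·CB·BAB·CB·AC·CB·CB·BAB·CB
    A ↦ BAB
    B ↦ CB
    C ↦ AC

A->BAB, B->CB, C->AC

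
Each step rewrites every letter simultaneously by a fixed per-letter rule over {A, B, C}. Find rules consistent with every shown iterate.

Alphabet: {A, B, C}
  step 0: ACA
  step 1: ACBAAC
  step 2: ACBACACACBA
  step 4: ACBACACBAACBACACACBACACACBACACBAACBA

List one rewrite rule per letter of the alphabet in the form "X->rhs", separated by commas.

A->AC, B->C, C->BA

  step 1 ⇒ step 2: ACBAAC ⇒ AC·BA·C·AC·AC·BA
    A ↦ AC
    B ↦ C
    C ↦ BA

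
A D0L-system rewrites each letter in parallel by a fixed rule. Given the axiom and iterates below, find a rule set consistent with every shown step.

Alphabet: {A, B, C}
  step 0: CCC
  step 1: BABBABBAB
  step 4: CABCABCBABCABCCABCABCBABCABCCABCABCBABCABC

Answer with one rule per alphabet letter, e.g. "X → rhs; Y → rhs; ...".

A->AB, B->C, C->BAB

  step 0 ⇒ step 1: CCC ⇒ BAB·BAB·BAB
    C ↦ BAB
    A ↦ AB  (constrained at step 1)
    B ↦ C  (constrained at step 1)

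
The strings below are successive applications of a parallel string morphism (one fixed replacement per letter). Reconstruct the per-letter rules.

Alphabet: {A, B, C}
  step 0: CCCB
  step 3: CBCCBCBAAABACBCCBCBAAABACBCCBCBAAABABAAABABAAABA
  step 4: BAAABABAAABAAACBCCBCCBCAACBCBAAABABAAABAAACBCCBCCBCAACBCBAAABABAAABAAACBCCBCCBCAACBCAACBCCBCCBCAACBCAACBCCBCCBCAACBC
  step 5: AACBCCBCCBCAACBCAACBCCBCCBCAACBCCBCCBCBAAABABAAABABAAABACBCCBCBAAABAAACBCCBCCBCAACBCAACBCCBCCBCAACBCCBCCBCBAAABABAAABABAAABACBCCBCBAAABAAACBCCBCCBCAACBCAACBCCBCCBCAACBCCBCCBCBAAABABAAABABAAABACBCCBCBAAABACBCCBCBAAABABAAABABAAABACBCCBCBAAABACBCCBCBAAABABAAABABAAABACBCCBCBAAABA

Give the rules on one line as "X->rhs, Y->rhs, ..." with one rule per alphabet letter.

  step 4 ⇒ step 5: BAAABABAAABAAACBCCBCCBCAACBCBAAABABAAABAAACBCCBCCBCAACBCBAAABABAAABAAACBCCBCCBCAACBCAACBCCBCCBCAACBCAACBCCBCCBCAACBC ⇒ AA·CBC·CBC·CBC·AA·CBC·AA·CBC·CBC·CBC·AA·CBC·CBC·CBC·BA·AA·BA·BA·AA·BA·BA·AA·BA·CBC·CBC·BA·AA·BA·AA·CBC·CBC·CBC·AA·CBC·AA·CBC·CBC·CBC·AA·CBC·CBC·CBC·BA·AA·BA·BA·AA·BA·BA·AA·BA·CBC·CBC·BA·AA·BA·AA·CBC·CBC·CBC·AA·CBC·AA·CBC·CBC·CBC·AA·CBC·CBC·CBC·BA·AA·BA·BA·AA·BA·BA·AA·BA·CBC·CBC·BA·AA·BA·CBC·CBC·BA·AA·BA·BA·AA·BA·BA·AA·BA·CBC·CBC·BA·AA·BA·CBC·CBC·BA·AA·BA·BA·AA·BA·BA·AA·BA·CBC·CBC·BA·AA·BA
    A ↦ CBC
    B ↦ AA
    C ↦ BA

A->CBC, B->AA, C->BA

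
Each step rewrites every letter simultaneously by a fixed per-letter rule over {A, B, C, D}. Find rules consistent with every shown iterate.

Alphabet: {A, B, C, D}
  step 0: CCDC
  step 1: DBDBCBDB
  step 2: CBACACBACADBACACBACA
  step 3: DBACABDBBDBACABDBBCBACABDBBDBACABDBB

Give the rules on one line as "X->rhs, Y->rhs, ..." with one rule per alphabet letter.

A->B, B->ACA, C->DB, D->CB

  step 2 ⇒ step 3: CBACACBACADBACACBACA ⇒ DB·ACA·B·DB·B·DB·ACA·B·DB·B·CB·ACA·B·DB·B·DB·ACA·B·DB·B
    A ↦ B
    B ↦ ACA
    C ↦ DB
    D ↦ CB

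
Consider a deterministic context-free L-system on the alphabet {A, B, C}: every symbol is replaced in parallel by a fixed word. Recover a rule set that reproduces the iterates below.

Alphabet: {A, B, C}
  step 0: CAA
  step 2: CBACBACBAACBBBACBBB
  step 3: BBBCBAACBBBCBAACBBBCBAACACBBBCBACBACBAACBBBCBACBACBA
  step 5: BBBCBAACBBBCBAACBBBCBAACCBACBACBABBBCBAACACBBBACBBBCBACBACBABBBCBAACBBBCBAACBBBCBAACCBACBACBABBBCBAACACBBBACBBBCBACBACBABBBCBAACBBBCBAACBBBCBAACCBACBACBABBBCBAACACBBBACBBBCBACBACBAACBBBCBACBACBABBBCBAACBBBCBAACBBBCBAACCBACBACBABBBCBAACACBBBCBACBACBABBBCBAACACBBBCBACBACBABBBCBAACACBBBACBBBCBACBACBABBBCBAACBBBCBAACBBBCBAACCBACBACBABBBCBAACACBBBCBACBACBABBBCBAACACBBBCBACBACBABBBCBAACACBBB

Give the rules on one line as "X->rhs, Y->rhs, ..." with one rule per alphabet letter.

  step 2 ⇒ step 3: CBACBACBAACBBBACBBB ⇒ BBB·CBA·AC·BBB·CBA·AC·BBB·CBA·AC·AC·BBB·CBA·CBA·CBA·AC·BBB·CBA·CBA·CBA
    A ↦ AC
    B ↦ CBA
    C ↦ BBB

A->AC, B->CBA, C->BBB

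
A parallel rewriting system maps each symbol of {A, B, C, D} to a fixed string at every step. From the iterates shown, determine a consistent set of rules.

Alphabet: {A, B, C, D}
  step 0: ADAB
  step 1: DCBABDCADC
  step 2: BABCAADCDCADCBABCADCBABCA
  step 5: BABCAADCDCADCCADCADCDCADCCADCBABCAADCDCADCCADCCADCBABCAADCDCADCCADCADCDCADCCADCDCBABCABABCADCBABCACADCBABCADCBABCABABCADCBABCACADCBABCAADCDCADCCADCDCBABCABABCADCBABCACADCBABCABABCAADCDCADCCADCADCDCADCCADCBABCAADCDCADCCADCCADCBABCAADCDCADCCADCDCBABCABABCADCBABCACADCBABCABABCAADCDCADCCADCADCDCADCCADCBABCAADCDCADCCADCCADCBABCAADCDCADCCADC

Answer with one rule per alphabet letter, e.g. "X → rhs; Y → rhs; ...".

A->DC, B->ADC, C->CA, D->BAB

  step 1 ⇒ step 2: DCBABDCADC ⇒ BAB·CA·ADC·DC·ADC·BAB·CA·DC·BAB·CA
    A ↦ DC
    B ↦ ADC
    C ↦ CA
    D ↦ BAB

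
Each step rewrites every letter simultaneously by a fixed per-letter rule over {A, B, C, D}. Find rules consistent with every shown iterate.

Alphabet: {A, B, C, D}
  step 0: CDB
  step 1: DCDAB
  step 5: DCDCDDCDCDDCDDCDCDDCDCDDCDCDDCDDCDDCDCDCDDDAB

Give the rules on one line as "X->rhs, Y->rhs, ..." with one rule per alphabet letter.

A->DD, B->AB, C->D, D->CD

  step 0 ⇒ step 1: CDB ⇒ D·CD·AB
    B ↦ AB
    C ↦ D
    D ↦ CD
    A ↦ DD  (constrained at step 1)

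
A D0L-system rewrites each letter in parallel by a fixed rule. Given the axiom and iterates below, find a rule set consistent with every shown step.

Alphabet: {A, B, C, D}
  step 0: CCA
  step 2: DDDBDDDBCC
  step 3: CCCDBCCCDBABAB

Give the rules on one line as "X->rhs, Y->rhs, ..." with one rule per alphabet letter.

  step 2 ⇒ step 3: DDDBDDDBCC ⇒ C·C·C·DB·C·C·C·DB·AB·AB
    B ↦ DB
    C ↦ AB
    D ↦ C
    A ↦ DD  (constrained at step 0)

A->DD, B->DB, C->AB, D->C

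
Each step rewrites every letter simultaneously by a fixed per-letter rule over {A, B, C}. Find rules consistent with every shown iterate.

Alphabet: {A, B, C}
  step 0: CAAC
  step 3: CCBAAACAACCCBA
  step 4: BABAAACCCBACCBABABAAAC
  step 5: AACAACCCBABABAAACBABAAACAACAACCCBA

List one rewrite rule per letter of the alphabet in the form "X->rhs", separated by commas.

  step 4 ⇒ step 5: BABAAACCCBACCBABABAAAC ⇒ AA·C·AA·C·C·C·BA·BA·BA·AA·C·BA·BA·AA·C·AA·C·AA·C·C·C·BA
    A ↦ C
    B ↦ AA
    C ↦ BA

A->C, B->AA, C->BA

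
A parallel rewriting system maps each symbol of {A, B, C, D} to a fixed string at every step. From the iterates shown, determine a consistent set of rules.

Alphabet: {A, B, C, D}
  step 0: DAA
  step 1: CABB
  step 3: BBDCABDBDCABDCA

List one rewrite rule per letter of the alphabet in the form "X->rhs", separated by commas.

  step 0 ⇒ step 1: DAA ⇒ CA·B·B
    A ↦ B
    D ↦ CA
    B ↦ BD  (constrained at step 1)
    C ↦ ABD  (constrained at step 1)

A->B, B->BD, C->ABD, D->CA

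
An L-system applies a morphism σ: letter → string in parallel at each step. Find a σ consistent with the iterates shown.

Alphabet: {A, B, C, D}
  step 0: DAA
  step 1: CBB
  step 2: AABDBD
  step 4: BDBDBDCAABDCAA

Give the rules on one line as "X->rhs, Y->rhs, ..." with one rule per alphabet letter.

  step 1 ⇒ step 2: CBB ⇒ AA·BD·BD
    B ↦ BD
    C ↦ AA
  step 0 ⇒ step 1: DAA ⇒ C·B·B
    A ↦ B
  step 0 ⇒ step 1: DAA ⇒ C·B·B
    D ↦ C

A->B, B->BD, C->AA, D->C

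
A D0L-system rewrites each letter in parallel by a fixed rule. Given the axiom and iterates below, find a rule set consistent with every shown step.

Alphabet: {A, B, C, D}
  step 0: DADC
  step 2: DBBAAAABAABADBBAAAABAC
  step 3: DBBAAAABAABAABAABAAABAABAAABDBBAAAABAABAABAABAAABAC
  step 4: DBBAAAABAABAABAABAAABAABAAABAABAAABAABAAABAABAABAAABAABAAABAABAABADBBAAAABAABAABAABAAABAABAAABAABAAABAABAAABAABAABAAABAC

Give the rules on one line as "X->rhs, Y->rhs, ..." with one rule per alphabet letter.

  step 3 ⇒ step 4: DBBAAAABAABAABAABAAABAABAAABDBBAAAABAABAABAABAAABAC ⇒ DBB·A·A·AAB·AAB·AAB·AAB·A·AAB·AAB·A·AAB·AAB·A·AAB·AAB·A·AAB·AAB·AAB·A·AAB·AAB·A·AAB·AAB·AAB·A·DBB·A·A·AAB·AAB·AAB·AAB·A·AAB·AAB·A·AAB·AAB·A·AAB·AAB·A·AAB·AAB·AAB·A·AAB·AC
    A ↦ AAB
    B ↦ A
    C ↦ AC
    D ↦ DBB

A->AAB, B->A, C->AC, D->DBB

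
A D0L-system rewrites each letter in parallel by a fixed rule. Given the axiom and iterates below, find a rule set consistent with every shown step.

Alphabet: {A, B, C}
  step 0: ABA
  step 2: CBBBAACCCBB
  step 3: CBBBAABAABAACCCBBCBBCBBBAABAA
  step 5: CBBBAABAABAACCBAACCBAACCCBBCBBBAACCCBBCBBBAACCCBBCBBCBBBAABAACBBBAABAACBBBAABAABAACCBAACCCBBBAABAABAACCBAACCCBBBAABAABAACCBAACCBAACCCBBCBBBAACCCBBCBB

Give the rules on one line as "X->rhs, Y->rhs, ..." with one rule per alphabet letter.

A->C, B->BAA, C->CBB

  step 2 ⇒ step 3: CBBBAACCCBB ⇒ CBB·BAA·BAA·BAA·C·C·CBB·CBB·CBB·BAA·BAA
    A ↦ C
    B ↦ BAA
    C ↦ CBB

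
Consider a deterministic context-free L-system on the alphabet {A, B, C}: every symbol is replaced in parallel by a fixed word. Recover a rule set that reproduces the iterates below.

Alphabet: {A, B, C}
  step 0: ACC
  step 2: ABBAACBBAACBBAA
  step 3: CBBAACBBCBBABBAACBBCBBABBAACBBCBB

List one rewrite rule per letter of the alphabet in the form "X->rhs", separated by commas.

A->CBB, B->A, C->ABB

  step 2 ⇒ step 3: ABBAACBBAACBBAA ⇒ CBB·A·A·CBB·CBB·ABB·A·A·CBB·CBB·ABB·A·A·CBB·CBB
    A ↦ CBB
    B ↦ A
    C ↦ ABB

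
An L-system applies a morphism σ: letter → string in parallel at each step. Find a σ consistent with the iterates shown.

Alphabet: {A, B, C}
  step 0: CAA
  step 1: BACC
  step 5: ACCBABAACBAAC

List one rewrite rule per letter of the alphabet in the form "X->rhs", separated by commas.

  step 0 ⇒ step 1: CAA ⇒ BA·C·C
    A ↦ C
    C ↦ BA
    B ↦ A  (constrained at step 1)

A->C, B->A, C->BA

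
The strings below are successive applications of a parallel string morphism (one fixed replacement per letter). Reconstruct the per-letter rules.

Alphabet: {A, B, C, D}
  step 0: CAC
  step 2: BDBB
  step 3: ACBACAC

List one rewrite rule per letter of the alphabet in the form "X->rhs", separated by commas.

  step 2 ⇒ step 3: BDBB ⇒ AC·B·AC·AC
    B ↦ AC
    D ↦ B
    A ↦ CD  (constrained at step 0)
    C ↦ D  (constrained at step 0)

A->CD, B->AC, C->D, D->B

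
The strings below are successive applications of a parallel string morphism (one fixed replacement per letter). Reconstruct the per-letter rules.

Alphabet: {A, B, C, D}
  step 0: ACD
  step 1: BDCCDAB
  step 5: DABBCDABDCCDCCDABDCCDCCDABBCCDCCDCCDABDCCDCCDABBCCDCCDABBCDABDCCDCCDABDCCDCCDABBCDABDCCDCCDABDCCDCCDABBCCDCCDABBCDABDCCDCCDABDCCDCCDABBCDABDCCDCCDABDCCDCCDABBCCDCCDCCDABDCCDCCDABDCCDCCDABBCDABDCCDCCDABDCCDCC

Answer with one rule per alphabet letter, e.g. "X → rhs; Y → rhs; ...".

  step 0 ⇒ step 1: ACD ⇒ B·DCC·DAB
    A ↦ B
    C ↦ DCC
    D ↦ DAB
    B ↦ C  (constrained at step 1)

A->B, B->C, C->DCC, D->DAB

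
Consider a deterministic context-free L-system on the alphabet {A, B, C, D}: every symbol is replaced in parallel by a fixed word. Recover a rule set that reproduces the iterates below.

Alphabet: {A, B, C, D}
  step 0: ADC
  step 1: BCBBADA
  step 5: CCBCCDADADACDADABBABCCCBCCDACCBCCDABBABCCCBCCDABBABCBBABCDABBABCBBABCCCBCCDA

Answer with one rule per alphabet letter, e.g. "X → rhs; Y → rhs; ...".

A->BC, B->C, C->DA, D->BBA

  step 0 ⇒ step 1: ADC ⇒ BC·BBA·DA
    A ↦ BC
    C ↦ DA
    D ↦ BBA
    B ↦ C  (constrained at step 1)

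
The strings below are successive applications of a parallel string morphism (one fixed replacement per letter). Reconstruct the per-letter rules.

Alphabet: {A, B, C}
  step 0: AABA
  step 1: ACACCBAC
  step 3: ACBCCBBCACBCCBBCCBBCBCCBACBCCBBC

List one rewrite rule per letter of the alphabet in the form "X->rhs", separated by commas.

  step 0 ⇒ step 1: AABA ⇒ AC·AC·CB·AC
    A ↦ AC
    B ↦ CB
    C ↦ BC  (constrained at step 1)

A->AC, B->CB, C->BC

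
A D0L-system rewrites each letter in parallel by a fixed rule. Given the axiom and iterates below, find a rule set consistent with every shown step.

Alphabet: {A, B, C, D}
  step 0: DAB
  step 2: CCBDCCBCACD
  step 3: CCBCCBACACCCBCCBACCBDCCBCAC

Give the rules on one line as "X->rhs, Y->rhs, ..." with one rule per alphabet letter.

  step 2 ⇒ step 3: CCBDCCBCACD ⇒ CCB·CCB·A·CAC·CCB·CCB·A·CCB·D·CCB·CAC
    A ↦ D
    B ↦ A
    C ↦ CCB
    D ↦ CAC

A->D, B->A, C->CCB, D->CAC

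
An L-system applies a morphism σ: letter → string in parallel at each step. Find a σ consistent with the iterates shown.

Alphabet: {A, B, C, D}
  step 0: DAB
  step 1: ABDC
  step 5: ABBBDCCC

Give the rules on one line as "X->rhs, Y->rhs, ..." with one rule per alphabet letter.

A->D, B->C, C->B, D->AB

  step 0 ⇒ step 1: DAB ⇒ AB·D·C
    A ↦ D
    B ↦ C
    D ↦ AB
    C ↦ B  (constrained at step 1)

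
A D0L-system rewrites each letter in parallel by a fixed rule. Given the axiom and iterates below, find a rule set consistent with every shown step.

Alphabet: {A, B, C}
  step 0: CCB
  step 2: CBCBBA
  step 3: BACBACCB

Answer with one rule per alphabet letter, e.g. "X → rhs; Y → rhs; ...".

A->B, B->C, C->BA

  step 2 ⇒ step 3: CBCBBA ⇒ BA·C·BA·C·C·B
    A ↦ B
    B ↦ C
    C ↦ BA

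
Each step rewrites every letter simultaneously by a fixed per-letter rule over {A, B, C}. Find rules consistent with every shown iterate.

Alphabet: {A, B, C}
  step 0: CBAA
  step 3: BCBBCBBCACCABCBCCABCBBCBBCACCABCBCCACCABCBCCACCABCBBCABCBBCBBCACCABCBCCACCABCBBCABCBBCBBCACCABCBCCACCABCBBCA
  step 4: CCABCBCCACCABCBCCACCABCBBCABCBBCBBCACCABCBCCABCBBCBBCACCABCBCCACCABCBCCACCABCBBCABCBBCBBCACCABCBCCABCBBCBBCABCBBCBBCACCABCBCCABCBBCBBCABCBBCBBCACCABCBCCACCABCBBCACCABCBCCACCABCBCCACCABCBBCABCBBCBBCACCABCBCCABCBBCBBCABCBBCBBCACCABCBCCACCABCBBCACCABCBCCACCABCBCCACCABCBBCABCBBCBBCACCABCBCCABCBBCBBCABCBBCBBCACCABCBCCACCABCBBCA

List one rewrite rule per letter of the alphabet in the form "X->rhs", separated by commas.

A->BCA, B->CCA, C->BCB

  step 3 ⇒ step 4: BCBBCBBCACCABCBCCABCBBCBBCACCABCBCCACCABCBCCACCABCBBCABCBBCBBCACCABCBCCACCABCBBCABCBBCBBCACCABCBCCACCABCBBCA ⇒ CCA·BCB·CCA·CCA·BCB·CCA·CCA·BCB·BCA·BCB·BCB·BCA·CCA·BCB·CCA·BCB·BCB·BCA·CCA·BCB·CCA·CCA·BCB·CCA·CCA·BCB·BCA·BCB·BCB·BCA·CCA·BCB·CCA·BCB·BCB·BCA·BCB·BCB·BCA·CCA·BCB·CCA·BCB·BCB·BCA·BCB·BCB·BCA·CCA·BCB·CCA·CCA·BCB·BCA·CCA·BCB·CCA·CCA·BCB·CCA·CCA·BCB·BCA·BCB·BCB·BCA·CCA·BCB·CCA·BCB·BCB·BCA·BCB·BCB·BCA·CCA·BCB·CCA·CCA·BCB·BCA·CCA·BCB·CCA·CCA·BCB·CCA·CCA·BCB·BCA·BCB·BCB·BCA·CCA·BCB·CCA·BCB·BCB·BCA·BCB·BCB·BCA·CCA·BCB·CCA·CCA·BCB·BCA
    A ↦ BCA
    B ↦ CCA
    C ↦ BCB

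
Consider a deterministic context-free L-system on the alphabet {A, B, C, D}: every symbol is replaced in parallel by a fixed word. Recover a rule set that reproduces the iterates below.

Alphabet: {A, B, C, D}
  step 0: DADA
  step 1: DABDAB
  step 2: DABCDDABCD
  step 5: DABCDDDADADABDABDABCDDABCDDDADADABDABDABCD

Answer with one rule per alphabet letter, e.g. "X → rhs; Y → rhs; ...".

A->B, B->CD, C->D, D->DA

  step 1 ⇒ step 2: DABDAB ⇒ DA·B·CD·DA·B·CD
    A ↦ B
    B ↦ CD
    D ↦ DA
    C ↦ D  (constrained at step 2)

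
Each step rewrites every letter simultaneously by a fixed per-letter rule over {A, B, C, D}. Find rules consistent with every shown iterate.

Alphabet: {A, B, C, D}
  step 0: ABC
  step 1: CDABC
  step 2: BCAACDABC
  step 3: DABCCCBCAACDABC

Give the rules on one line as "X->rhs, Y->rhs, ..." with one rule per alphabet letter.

  step 2 ⇒ step 3: BCAACDABC ⇒ DA·BC·C·C·BC·AA·C·DA·BC
    A ↦ C
    B ↦ DA
    C ↦ BC
    D ↦ AA

A->C, B->DA, C->BC, D->AA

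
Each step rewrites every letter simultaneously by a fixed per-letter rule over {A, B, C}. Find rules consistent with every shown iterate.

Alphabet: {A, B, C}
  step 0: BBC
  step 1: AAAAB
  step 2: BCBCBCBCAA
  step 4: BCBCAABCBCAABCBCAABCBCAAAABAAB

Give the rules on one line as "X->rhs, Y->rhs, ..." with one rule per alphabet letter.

  step 1 ⇒ step 2: AAAAB ⇒ BC·BC·BC·BC·AA
    A ↦ BC
    B ↦ AA
  step 0 ⇒ step 1: BBC ⇒ AA·AA·B
    C ↦ B

A->BC, B->AA, C->B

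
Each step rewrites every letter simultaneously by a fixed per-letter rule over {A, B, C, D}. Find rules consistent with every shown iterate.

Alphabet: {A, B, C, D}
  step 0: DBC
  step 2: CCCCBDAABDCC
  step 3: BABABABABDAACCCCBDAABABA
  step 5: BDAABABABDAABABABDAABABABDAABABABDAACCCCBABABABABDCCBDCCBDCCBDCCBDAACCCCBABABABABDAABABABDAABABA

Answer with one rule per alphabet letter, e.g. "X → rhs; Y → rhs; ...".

A->CC, B->BD, C->BA, D->AA

  step 2 ⇒ step 3: CCCCBDAABDCC ⇒ BA·BA·BA·BA·BD·AA·CC·CC·BD·AA·BA·BA
    A ↦ CC
    B ↦ BD
    C ↦ BA
    D ↦ AA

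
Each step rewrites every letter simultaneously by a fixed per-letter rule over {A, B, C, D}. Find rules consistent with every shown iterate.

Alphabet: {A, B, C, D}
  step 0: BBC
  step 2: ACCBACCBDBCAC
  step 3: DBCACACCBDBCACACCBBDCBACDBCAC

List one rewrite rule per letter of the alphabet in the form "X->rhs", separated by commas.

A->DBC, B->CB, C->AC, D->BD

  step 2 ⇒ step 3: ACCBACCBDBCAC ⇒ DBC·AC·AC·CB·DBC·AC·AC·CB·BD·CB·AC·DBC·AC
    A ↦ DBC
    B ↦ CB
    C ↦ AC
    D ↦ BD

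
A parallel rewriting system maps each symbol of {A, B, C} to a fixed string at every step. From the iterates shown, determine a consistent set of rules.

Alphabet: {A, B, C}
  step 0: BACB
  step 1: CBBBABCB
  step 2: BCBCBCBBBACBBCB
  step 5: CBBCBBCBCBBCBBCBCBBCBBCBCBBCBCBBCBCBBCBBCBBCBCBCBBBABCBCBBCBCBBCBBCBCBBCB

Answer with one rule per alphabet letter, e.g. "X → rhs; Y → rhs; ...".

A->BBA, B->CB, C->B

  step 1 ⇒ step 2: CBBBABCB ⇒ B·CB·CB·CB·BBA·CB·B·CB
    A ↦ BBA
    B ↦ CB
    C ↦ B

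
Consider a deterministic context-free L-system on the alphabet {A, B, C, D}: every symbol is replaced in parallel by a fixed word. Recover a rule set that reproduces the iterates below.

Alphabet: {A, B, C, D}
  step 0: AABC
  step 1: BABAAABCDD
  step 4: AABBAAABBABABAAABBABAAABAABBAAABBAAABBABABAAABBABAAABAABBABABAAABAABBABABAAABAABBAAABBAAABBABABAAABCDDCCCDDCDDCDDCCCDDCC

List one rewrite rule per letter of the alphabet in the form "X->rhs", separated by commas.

A->BA, B->AAB, C->CDD, D->C

  step 0 ⇒ step 1: AABC ⇒ BA·BA·AAB·CDD
    A ↦ BA
    B ↦ AAB
    C ↦ CDD
    D ↦ C  (constrained at step 1)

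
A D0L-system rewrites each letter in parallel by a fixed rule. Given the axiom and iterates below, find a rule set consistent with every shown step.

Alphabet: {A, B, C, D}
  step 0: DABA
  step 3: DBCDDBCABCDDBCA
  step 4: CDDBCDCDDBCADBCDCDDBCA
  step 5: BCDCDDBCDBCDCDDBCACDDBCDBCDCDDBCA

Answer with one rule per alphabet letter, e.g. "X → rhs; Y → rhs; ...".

A->CA, B->D, C->B, D->CD

  step 4 ⇒ step 5: CDDBCDCDDBCADBCDCDDBCA ⇒ B·CD·CD·D·B·CD·B·CD·CD·D·B·CA·CD·D·B·CD·B·CD·CD·D·B·CA
    A ↦ CA
    B ↦ D
    C ↦ B
    D ↦ CD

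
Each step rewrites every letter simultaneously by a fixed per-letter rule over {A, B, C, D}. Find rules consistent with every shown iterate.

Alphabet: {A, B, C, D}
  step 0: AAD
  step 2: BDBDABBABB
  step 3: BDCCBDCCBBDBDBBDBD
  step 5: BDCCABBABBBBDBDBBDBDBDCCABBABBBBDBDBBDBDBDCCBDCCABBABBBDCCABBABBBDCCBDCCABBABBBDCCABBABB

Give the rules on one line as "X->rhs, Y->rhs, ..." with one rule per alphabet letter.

A->B, B->BD, C->ABB, D->CC

  step 2 ⇒ step 3: BDBDABBABB ⇒ BD·CC·BD·CC·B·BD·BD·B·BD·BD
    A ↦ B
    B ↦ BD
    D ↦ CC
    C ↦ ABB  (constrained at step 3)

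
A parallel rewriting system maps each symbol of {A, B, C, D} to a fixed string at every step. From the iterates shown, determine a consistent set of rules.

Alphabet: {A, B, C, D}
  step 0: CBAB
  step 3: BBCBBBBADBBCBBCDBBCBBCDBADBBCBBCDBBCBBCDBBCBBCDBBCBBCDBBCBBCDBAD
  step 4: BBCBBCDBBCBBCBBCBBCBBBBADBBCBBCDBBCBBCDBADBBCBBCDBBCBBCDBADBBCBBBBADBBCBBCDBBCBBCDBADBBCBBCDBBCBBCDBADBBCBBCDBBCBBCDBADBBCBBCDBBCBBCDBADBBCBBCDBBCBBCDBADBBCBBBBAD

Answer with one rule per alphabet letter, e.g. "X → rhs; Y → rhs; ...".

  step 3 ⇒ step 4: BBCBBBBADBBCBBCDBBCBBCDBADBBCBBCDBBCBBCDBBCBBCDBBCBBCDBBCBBCDBAD ⇒ BBC·BBC·D·BBC·BBC·BBC·BBC·BBB·BAD·BBC·BBC·D·BBC·BBC·D·BAD·BBC·BBC·D·BBC·BBC·D·BAD·BBC·BBB·BAD·BBC·BBC·D·BBC·BBC·D·BAD·BBC·BBC·D·BBC·BBC·D·BAD·BBC·BBC·D·BBC·BBC·D·BAD·BBC·BBC·D·BBC·BBC·D·BAD·BBC·BBC·D·BBC·BBC·D·BAD·BBC·BBB·BAD
    A ↦ BBB
    B ↦ BBC
    C ↦ D
    D ↦ BAD

A->BBB, B->BBC, C->D, D->BAD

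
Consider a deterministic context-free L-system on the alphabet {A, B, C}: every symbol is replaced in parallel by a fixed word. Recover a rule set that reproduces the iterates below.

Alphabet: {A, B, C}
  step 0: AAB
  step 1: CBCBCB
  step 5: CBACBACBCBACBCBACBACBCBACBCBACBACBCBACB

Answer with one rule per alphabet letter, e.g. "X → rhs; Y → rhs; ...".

A->CB, B->CB, C->A

  step 0 ⇒ step 1: AAB ⇒ CB·CB·CB
    A ↦ CB
    B ↦ CB
    C ↦ A  (constrained at step 1)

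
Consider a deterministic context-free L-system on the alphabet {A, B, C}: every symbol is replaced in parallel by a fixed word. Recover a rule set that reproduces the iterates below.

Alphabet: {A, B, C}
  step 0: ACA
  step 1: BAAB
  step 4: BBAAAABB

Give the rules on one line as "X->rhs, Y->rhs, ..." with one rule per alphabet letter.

  step 0 ⇒ step 1: ACA ⇒ B·AA·B
    A ↦ B
    C ↦ AA
    B ↦ C  (constrained at step 1)

A->B, B->C, C->AA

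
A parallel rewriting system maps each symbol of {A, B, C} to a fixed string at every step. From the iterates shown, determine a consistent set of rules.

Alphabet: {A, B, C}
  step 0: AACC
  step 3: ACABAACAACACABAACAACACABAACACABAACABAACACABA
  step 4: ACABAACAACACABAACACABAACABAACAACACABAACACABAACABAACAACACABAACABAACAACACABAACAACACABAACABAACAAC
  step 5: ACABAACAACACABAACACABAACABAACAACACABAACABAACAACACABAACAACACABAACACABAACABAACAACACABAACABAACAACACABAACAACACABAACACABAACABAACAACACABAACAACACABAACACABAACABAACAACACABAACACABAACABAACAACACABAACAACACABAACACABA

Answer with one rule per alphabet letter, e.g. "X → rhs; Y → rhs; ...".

  step 4 ⇒ step 5: ACABAACAACACABAACACABAACABAACAACACABAACACABAACABAACAACACABAACABAACAACACABAACAACACABAACABAACAAC ⇒ AC·ABA·AC·A·AC·AC·ABA·AC·AC·ABA·AC·ABA·AC·A·AC·AC·ABA·AC·ABA·AC·A·AC·AC·ABA·AC·A·AC·AC·ABA·AC·AC·ABA·AC·ABA·AC·A·AC·AC·ABA·AC·ABA·AC·A·AC·AC·ABA·AC·A·AC·AC·ABA·AC·AC·ABA·AC·ABA·AC·A·AC·AC·ABA·AC·A·AC·AC·ABA·AC·AC·ABA·AC·ABA·AC·A·AC·AC·ABA·AC·AC·ABA·AC·ABA·AC·A·AC·AC·ABA·AC·A·AC·AC·ABA·AC·AC·ABA
    A ↦ AC
    B ↦ A
    C ↦ ABA

A->AC, B->A, C->ABA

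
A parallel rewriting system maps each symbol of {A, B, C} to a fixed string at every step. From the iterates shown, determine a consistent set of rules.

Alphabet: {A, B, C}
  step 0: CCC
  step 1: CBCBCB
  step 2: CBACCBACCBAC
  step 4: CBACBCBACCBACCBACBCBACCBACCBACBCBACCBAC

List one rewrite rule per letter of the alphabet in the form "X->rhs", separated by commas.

A->B, B->AC, C->CB

  step 1 ⇒ step 2: CBCBCB ⇒ CB·AC·CB·AC·CB·AC
    B ↦ AC
    C ↦ CB
    A ↦ B  (constrained at step 2)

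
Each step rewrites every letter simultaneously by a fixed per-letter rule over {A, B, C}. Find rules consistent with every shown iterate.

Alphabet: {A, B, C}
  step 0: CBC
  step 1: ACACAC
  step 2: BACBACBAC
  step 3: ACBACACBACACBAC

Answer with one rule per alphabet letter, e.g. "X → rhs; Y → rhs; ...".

A->B, B->AC, C->AC

  step 2 ⇒ step 3: BACBACBAC ⇒ AC·B·AC·AC·B·AC·AC·B·AC
    A ↦ B
    B ↦ AC
    C ↦ AC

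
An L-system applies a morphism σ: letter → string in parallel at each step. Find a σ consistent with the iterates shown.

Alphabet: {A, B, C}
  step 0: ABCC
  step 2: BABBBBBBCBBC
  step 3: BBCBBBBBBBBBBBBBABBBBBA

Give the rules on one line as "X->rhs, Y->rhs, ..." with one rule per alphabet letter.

  step 2 ⇒ step 3: BABBBBBBCBBC ⇒ BB·C·BB·BB·BB·BB·BB·BB·BA·BB·BB·BA
    A ↦ C
    B ↦ BB
    C ↦ BA

A->C, B->BB, C->BA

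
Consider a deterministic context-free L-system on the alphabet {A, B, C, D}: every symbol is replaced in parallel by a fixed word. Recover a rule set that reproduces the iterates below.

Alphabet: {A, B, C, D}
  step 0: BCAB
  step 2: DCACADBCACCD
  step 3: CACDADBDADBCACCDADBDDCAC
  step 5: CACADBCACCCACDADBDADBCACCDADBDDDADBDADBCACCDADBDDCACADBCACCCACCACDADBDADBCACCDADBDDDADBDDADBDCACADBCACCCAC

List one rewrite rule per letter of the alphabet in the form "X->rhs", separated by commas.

  step 2 ⇒ step 3: DCACADBCACCD ⇒ CAC·D·ADB·D·ADB·CAC·C·D·ADB·D·D·CAC
    A ↦ ADB
    B ↦ C
    C ↦ D
    D ↦ CAC

A->ADB, B->C, C->D, D->CAC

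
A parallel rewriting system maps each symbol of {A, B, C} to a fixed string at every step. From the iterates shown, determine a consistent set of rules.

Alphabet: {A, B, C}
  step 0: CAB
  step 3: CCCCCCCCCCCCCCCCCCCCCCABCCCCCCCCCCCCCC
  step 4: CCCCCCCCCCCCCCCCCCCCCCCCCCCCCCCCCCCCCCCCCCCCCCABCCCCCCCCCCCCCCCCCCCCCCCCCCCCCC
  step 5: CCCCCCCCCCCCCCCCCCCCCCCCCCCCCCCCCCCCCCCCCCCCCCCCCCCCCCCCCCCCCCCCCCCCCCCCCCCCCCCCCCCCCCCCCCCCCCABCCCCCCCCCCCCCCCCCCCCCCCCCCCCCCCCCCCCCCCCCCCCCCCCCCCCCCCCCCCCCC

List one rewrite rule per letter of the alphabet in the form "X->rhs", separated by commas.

  step 4 ⇒ step 5: CCCCCCCCCCCCCCCCCCCCCCCCCCCCCCCCCCCCCCCCCCCCCCABCCCCCCCCCCCCCCCCCCCCCCCCCCCCCC ⇒ CC·CC·CC·CC·CC·CC·CC·CC·CC·CC·CC·CC·CC·CC·CC·CC·CC·CC·CC·CC·CC·CC·CC·CC·CC·CC·CC·CC·CC·CC·CC·CC·CC·CC·CC·CC·CC·CC·CC·CC·CC·CC·CC·CC·CC·CC·CCA·BCC·CC·CC·CC·CC·CC·CC·CC·CC·CC·CC·CC·CC·CC·CC·CC·CC·CC·CC·CC·CC·CC·CC·CC·CC·CC·CC·CC·CC·CC·CC
    A ↦ CCA
    B ↦ BCC
    C ↦ CC

A->CCA, B->BCC, C->CC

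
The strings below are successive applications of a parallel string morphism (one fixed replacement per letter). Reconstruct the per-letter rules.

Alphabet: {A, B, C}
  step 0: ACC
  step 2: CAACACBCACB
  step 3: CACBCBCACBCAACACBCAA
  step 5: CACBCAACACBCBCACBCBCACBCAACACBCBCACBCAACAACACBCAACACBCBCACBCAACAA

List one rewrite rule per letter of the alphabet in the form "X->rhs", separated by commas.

A->CB, B->A, C->CA

  step 2 ⇒ step 3: CAACACBCACB ⇒ CA·CB·CB·CA·CB·CA·A·CA·CB·CA·A
    A ↦ CB
    B ↦ A
    C ↦ CA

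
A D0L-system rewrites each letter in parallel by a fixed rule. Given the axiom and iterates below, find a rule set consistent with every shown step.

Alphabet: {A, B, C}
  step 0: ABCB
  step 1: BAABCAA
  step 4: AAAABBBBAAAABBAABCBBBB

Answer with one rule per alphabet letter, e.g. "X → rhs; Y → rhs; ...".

A->B, B->AA, C->BC

  step 0 ⇒ step 1: ABCB ⇒ B·AA·BC·AA
    A ↦ B
    B ↦ AA
    C ↦ BC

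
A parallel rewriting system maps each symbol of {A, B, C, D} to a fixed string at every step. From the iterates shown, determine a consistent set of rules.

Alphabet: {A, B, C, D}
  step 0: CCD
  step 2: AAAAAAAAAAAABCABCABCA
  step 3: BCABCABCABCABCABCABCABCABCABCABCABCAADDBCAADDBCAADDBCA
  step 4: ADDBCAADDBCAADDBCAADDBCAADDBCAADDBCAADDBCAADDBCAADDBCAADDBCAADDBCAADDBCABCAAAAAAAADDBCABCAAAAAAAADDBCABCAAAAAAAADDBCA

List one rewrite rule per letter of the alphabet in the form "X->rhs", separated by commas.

  step 3 ⇒ step 4: BCABCABCABCABCABCABCABCABCABCABCABCAADDBCAADDBCAADDBCA ⇒ A·DD·BCA·A·DD·BCA·A·DD·BCA·A·DD·BCA·A·DD·BCA·A·DD·BCA·A·DD·BCA·A·DD·BCA·A·DD·BCA·A·DD·BCA·A·DD·BCA·A·DD·BCA·BCA·AAA·AAA·A·DD·BCA·BCA·AAA·AAA·A·DD·BCA·BCA·AAA·AAA·A·DD·BCA
    A ↦ BCA
    B ↦ A
    C ↦ DD
    D ↦ AAA

A->BCA, B->A, C->DD, D->AAA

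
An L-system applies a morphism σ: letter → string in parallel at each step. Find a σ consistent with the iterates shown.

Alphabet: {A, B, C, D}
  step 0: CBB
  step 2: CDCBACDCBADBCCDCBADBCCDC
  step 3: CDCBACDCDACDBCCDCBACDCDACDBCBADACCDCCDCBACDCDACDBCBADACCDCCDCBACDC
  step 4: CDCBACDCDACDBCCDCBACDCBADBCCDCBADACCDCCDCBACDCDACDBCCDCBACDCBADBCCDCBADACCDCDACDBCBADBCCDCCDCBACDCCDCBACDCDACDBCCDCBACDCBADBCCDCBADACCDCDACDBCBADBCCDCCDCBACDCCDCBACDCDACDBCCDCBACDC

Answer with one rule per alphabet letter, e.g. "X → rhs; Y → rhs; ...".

  step 3 ⇒ step 4: CDCBACDCDACDBCCDCBACDCDACDBCBADACCDCCDCBACDCDACDBCBADACCDCCDCBACDC ⇒ CDC·BA·CDC·DAC·DBC·CDC·BA·CDC·BA·DBC·CDC·BA·DAC·CDC·CDC·BA·CDC·DAC·DBC·CDC·BA·CDC·BA·DBC·CDC·BA·DAC·CDC·DAC·DBC·BA·DBC·CDC·CDC·BA·CDC·CDC·BA·CDC·DAC·DBC·CDC·BA·CDC·BA·DBC·CDC·BA·DAC·CDC·DAC·DBC·BA·DBC·CDC·CDC·BA·CDC·CDC·BA·CDC·DAC·DBC·CDC·BA·CDC
    A ↦ DBC
    B ↦ DAC
    C ↦ CDC
    D ↦ BA

A->DBC, B->DAC, C->CDC, D->BA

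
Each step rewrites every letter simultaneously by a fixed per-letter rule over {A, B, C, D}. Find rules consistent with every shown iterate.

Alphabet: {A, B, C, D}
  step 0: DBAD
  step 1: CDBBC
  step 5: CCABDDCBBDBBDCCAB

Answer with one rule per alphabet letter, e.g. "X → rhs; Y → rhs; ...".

  step 0 ⇒ step 1: DBAD ⇒ C·D·BB·C
    A ↦ BB
    B ↦ D
    D ↦ C
    C ↦ AB  (constrained at step 1)

A->BB, B->D, C->AB, D->C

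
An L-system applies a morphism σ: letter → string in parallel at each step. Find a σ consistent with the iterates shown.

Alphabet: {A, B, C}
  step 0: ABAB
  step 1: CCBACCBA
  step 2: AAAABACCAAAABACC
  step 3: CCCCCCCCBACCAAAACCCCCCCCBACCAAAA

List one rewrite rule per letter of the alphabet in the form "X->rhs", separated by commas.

  step 2 ⇒ step 3: AAAABACCAAAABACC ⇒ CC·CC·CC·CC·BA·CC·AA·AA·CC·CC·CC·CC·BA·CC·AA·AA
    A ↦ CC
    B ↦ BA
    C ↦ AA

A->CC, B->BA, C->AA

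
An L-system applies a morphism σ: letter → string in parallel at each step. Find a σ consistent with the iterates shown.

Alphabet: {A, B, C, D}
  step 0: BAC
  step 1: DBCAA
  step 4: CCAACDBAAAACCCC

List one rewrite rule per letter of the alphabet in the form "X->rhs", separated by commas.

  step 0 ⇒ step 1: BAC ⇒ DB·C·AA
    A ↦ C
    B ↦ DB
    C ↦ AA
    D ↦ C  (constrained at step 1)

A->C, B->DB, C->AA, D->C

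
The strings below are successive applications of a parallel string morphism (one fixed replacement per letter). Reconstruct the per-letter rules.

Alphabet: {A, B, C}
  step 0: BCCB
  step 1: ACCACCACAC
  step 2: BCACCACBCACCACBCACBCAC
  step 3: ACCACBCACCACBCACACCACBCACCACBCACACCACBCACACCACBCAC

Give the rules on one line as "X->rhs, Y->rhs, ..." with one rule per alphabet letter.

A->B, B->AC, C->CAC

  step 2 ⇒ step 3: BCACCACBCACCACBCACBCAC ⇒ AC·CAC·B·CAC·CAC·B·CAC·AC·CAC·B·CAC·CAC·B·CAC·AC·CAC·B·CAC·AC·CAC·B·CAC
    A ↦ B
    B ↦ AC
    C ↦ CAC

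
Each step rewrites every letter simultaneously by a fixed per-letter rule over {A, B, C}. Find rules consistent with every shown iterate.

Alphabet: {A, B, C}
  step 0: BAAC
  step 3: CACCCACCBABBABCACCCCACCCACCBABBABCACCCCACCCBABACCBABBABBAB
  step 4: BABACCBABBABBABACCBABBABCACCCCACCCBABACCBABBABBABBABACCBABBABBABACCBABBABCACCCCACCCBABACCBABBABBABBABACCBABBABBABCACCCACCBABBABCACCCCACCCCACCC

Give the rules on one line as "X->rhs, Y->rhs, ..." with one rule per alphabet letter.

A->ACC, B->C, C->BAB

  step 3 ⇒ step 4: CACCCACCBABBABCACCCCACCCACCBABBABCACCCCACCCBABACCBABBABBAB ⇒ BAB·ACC·BAB·BAB·BAB·ACC·BAB·BAB·C·ACC·C·C·ACC·C·BAB·ACC·BAB·BAB·BAB·BAB·ACC·BAB·BAB·BAB·ACC·BAB·BAB·C·ACC·C·C·ACC·C·BAB·ACC·BAB·BAB·BAB·BAB·ACC·BAB·BAB·BAB·C·ACC·C·ACC·BAB·BAB·C·ACC·C·C·ACC·C·C·ACC·C
    A ↦ ACC
    B ↦ C
    C ↦ BAB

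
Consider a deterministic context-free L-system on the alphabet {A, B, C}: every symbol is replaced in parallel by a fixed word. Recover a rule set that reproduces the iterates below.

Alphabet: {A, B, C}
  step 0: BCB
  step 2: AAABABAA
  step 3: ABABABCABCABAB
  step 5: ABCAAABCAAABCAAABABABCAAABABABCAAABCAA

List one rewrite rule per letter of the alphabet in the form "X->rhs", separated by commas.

  step 2 ⇒ step 3: AAABABAA ⇒ AB·AB·AB·C·AB·C·AB·AB
    A ↦ AB
    B ↦ C
    C ↦ AA  (constrained at step 0)

A->AB, B->C, C->AA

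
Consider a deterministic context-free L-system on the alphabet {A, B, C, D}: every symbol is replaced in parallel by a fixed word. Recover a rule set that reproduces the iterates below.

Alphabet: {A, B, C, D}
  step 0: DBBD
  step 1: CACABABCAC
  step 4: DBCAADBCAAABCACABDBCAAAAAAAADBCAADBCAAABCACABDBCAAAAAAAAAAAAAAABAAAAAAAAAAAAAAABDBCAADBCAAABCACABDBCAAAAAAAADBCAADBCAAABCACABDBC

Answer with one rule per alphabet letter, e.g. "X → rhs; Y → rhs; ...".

  step 0 ⇒ step 1: DBBD ⇒ CAC·AB·AB·CAC
    B ↦ AB
    D ↦ CAC
    A ↦ AA  (constrained at step 1)
    C ↦ DBC  (constrained at step 1)

A->AA, B->AB, C->DBC, D->CAC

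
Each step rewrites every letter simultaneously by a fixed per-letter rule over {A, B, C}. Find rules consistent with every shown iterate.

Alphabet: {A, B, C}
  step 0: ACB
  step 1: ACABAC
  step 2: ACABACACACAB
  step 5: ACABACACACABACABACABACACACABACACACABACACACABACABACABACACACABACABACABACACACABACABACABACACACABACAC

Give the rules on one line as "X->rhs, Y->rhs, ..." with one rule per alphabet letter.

A->AC, B->AC, C->AB

  step 1 ⇒ step 2: ACABAC ⇒ AC·AB·AC·AC·AC·AB
    A ↦ AC
    B ↦ AC
    C ↦ AB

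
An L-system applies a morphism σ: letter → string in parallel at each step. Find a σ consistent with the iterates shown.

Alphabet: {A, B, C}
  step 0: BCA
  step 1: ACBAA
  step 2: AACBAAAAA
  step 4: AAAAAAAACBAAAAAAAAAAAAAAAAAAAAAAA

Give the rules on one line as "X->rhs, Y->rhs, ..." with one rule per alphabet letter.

  step 1 ⇒ step 2: ACBAA ⇒ AA·CB·A·AA·AA
    A ↦ AA
    B ↦ A
    C ↦ CB

A->AA, B->A, C->CB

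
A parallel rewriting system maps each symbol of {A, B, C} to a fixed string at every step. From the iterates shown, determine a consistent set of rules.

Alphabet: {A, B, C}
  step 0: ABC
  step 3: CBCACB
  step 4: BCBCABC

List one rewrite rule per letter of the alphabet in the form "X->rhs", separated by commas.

A->CA, B->C, C->B

  step 3 ⇒ step 4: CBCACB ⇒ B·C·B·CA·B·C
    A ↦ CA
    B ↦ C
    C ↦ B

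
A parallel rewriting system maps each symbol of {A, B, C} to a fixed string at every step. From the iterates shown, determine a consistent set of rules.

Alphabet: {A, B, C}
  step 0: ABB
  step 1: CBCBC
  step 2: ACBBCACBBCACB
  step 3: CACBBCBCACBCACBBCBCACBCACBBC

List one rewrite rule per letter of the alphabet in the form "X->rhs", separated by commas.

A->C, B->BC, C->ACB

  step 2 ⇒ step 3: ACBBCACBBCACB ⇒ C·ACB·BC·BC·ACB·C·ACB·BC·BC·ACB·C·ACB·BC
    A ↦ C
    B ↦ BC
    C ↦ ACB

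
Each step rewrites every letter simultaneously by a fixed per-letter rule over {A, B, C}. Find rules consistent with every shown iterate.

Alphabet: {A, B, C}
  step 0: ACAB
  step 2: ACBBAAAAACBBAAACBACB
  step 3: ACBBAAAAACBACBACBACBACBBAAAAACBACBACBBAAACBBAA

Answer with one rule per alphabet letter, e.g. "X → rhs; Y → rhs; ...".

A->ACB, B->AA, C->B

  step 2 ⇒ step 3: ACBBAAAAACBBAAACBACB ⇒ ACB·B·AA·AA·ACB·ACB·ACB·ACB·ACB·B·AA·AA·ACB·ACB·ACB·B·AA·ACB·B·AA
    A ↦ ACB
    B ↦ AA
    C ↦ B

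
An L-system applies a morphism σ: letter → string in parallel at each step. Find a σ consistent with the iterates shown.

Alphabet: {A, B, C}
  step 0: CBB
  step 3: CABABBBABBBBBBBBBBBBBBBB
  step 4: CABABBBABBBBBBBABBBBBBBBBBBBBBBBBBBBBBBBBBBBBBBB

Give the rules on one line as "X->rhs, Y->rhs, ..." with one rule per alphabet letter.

A->BA, B->BB, C->CA

  step 3 ⇒ step 4: CABABBBABBBBBBBBBBBBBBBB ⇒ CA·BA·BB·BA·BB·BB·BB·BA·BB·BB·BB·BB·BB·BB·BB·BB·BB·BB·BB·BB·BB·BB·BB·BB
    A ↦ BA
    B ↦ BB
    C ↦ CA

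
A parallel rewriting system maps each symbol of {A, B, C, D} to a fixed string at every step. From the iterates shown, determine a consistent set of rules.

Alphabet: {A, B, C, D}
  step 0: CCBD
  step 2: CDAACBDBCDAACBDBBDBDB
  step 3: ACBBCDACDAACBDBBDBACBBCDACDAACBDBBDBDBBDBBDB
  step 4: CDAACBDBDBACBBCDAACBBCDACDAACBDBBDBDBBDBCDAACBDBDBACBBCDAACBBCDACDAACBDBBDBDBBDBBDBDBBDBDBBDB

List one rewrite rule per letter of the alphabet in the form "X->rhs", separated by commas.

A->CDA, B->DB, C->ACB, D->B

  step 3 ⇒ step 4: ACBBCDACDAACBDBBDBACBBCDACDAACBDBBDBDBBDBBDB ⇒ CDA·ACB·DB·DB·ACB·B·CDA·ACB·B·CDA·CDA·ACB·DB·B·DB·DB·B·DB·CDA·ACB·DB·DB·ACB·B·CDA·ACB·B·CDA·CDA·ACB·DB·B·DB·DB·B·DB·B·DB·DB·B·DB·DB·B·DB
    A ↦ CDA
    B ↦ DB
    C ↦ ACB
    D ↦ B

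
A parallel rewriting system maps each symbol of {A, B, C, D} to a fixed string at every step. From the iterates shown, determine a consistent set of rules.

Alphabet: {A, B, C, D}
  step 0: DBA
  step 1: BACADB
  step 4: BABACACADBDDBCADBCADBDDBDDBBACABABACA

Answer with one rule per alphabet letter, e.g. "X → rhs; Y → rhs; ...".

  step 0 ⇒ step 1: DBA ⇒ BA·CA·DB
    A ↦ DB
    B ↦ CA
    D ↦ BA
    C ↦ D  (constrained at step 1)

A->DB, B->CA, C->D, D->BA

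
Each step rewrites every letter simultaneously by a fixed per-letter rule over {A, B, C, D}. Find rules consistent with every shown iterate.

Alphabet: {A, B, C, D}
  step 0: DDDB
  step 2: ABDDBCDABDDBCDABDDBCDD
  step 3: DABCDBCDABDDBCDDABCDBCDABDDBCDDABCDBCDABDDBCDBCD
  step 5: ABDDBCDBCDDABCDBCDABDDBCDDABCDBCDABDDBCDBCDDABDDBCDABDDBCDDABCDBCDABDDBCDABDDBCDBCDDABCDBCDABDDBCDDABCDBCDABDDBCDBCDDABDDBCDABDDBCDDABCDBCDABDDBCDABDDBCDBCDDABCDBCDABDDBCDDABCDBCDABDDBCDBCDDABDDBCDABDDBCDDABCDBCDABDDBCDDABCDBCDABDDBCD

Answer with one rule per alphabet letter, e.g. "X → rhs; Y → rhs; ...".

  step 2 ⇒ step 3: ABDDBCDABDDBCDABDDBCDD ⇒ D·A·BCD·BCD·A·BDD·BCD·D·A·BCD·BCD·A·BDD·BCD·D·A·BCD·BCD·A·BDD·BCD·BCD
    A ↦ D
    B ↦ A
    C ↦ BDD
    D ↦ BCD

A->D, B->A, C->BDD, D->BCD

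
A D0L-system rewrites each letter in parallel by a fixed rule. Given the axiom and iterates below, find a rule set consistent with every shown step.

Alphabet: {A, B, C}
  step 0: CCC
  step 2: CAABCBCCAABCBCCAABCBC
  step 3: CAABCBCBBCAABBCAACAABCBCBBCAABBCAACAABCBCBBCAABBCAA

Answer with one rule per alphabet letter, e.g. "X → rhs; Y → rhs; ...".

A->BC, B->BB, C->CAA

  step 2 ⇒ step 3: CAABCBCCAABCBCCAABCBC ⇒ CAA·BC·BC·BB·CAA·BB·CAA·CAA·BC·BC·BB·CAA·BB·CAA·CAA·BC·BC·BB·CAA·BB·CAA
    A ↦ BC
    B ↦ BB
    C ↦ CAA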